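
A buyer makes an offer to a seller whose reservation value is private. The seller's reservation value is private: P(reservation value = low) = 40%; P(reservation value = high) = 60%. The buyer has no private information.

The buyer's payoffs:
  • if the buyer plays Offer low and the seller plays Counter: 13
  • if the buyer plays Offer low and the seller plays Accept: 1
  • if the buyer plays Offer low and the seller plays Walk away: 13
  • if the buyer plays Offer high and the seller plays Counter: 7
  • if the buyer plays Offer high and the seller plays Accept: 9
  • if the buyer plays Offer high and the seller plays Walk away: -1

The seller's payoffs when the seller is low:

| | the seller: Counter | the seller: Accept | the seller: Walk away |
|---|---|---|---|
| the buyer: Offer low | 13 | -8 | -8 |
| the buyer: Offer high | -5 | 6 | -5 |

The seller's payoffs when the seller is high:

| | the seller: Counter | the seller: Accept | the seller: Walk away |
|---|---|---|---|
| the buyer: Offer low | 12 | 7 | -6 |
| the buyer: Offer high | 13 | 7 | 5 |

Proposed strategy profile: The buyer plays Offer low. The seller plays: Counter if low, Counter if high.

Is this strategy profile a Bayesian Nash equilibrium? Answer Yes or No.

Yes

The buyer plays Offer low: E[Offer low] = 0.4·(13) + 0.6·(13) = 13; E[Offer high] = 7. Best-responding. ✓
The seller (reservation value low), facing Offer low: Counter gives 13, Accept gives -8, Walk away gives -8. Proposed Counter is best. ✓
The seller (reservation value high), facing Offer low: Counter gives 12, Accept gives 7, Walk away gives -6. Proposed Counter is best. ✓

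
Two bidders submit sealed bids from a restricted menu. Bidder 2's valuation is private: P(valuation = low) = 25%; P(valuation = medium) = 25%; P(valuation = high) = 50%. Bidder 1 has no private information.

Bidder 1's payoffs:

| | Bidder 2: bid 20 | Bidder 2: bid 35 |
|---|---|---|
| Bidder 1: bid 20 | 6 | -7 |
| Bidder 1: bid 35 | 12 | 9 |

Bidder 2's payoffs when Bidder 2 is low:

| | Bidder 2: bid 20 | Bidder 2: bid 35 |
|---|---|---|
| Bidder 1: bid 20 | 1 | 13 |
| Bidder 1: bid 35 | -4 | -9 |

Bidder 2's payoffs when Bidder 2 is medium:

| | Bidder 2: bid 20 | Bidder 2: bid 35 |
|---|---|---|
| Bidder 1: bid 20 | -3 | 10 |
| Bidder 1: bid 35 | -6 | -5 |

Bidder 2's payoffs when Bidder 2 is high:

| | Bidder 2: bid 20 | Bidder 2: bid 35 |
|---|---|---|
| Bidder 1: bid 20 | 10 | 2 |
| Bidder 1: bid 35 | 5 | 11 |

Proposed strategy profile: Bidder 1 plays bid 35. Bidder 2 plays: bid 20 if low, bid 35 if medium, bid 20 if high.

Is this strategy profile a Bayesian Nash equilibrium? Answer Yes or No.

No

A profile is a BNE iff every type of every player is best-responding given beliefs about the other side.
Bidder 1 plays bid 35: E[bid 35] = 0.25·(12) + 0.25·(9) + 0.5·(12) = 11.25; E[bid 20] = 2.75. Best-responding. ✓
Bidder 2 (valuation low), facing bid 35: bid 20 gives -4, bid 35 gives -9. Proposed bid 20 is best. ✓
Bidder 2 (valuation medium), facing bid 35: bid 20 gives -6, bid 35 gives -5. Proposed bid 35 is best. ✓
Bidder 2 (valuation high), facing bid 35: bid 20 gives 5, bid 35 gives 11. Proposed bid 20 is not best — profitable deviation exists. ✗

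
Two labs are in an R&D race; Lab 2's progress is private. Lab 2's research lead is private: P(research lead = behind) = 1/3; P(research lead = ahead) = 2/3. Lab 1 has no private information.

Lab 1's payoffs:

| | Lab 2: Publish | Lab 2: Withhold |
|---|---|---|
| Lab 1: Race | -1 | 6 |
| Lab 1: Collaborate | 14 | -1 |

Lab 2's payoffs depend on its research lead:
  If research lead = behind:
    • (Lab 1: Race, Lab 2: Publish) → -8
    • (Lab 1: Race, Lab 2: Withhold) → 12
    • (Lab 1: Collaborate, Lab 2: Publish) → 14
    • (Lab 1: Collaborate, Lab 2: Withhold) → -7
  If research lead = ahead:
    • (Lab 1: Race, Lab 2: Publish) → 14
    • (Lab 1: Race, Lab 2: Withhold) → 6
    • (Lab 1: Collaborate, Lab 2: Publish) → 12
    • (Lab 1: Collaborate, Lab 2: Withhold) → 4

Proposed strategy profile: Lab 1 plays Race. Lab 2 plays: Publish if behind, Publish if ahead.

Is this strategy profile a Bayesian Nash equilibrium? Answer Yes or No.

No

A profile is a BNE iff every type of every player is best-responding given beliefs about the other side.
Lab 1 plays Race: E[Race] = 1/3·(-1) + 2/3·(-1) = -1; E[Collaborate] = 14. Not best-responding. ✗
Lab 2 (research lead behind), facing Race: Publish gives -8, Withhold gives 12. Proposed Publish is not best — profitable deviation exists. ✗
Lab 2 (research lead ahead), facing Race: Publish gives 14, Withhold gives 6. Proposed Publish is best. ✓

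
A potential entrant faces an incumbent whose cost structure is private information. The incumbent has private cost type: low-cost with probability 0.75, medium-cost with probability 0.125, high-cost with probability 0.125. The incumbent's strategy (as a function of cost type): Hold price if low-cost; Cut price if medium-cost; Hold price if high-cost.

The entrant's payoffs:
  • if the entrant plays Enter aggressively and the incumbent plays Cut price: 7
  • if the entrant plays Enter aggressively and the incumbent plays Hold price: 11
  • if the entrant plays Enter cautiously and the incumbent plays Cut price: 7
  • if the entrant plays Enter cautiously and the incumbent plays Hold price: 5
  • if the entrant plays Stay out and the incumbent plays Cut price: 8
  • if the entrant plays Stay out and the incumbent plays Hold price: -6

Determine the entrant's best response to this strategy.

Compute the entrant's expected payoff for each action, taking the expectation over the incumbent's type.
E[Enter aggressively] = 0.75·(11) + 0.125·(7) + 0.125·(11) = 10.5
E[Enter cautiously] = 0.75·(5) + 0.125·(7) + 0.125·(5) = 5.25
E[Stay out] = 0.75·(-6) + 0.125·(8) + 0.125·(-6) = -4.25
Best response: Enter aggressively (10.5 is the largest).

Enter aggressively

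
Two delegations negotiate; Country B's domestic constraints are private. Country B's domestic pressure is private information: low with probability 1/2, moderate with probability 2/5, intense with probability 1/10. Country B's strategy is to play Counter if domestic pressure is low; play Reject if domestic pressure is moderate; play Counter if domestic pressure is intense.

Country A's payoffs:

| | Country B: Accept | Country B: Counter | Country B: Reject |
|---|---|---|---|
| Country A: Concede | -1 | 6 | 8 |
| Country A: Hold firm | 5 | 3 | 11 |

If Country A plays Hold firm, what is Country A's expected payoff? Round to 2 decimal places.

6.20

E[Hold firm] = 1/2·3 + 2/5·11 + 1/10·3 = 3/2 + 22/5 + 3/10 = 31/5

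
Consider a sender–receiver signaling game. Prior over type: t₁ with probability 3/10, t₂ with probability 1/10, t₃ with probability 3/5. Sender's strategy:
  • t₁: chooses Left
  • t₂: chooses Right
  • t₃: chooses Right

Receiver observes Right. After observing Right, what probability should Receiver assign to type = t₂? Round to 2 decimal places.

P(Right) = (3/10)·0 + (1/10)·1 + (3/5)·1 = 7/10
P(t₂ | Right) = ((1/10)·1) / (7/10) = (1/10) / (7/10) = 1/7

0.14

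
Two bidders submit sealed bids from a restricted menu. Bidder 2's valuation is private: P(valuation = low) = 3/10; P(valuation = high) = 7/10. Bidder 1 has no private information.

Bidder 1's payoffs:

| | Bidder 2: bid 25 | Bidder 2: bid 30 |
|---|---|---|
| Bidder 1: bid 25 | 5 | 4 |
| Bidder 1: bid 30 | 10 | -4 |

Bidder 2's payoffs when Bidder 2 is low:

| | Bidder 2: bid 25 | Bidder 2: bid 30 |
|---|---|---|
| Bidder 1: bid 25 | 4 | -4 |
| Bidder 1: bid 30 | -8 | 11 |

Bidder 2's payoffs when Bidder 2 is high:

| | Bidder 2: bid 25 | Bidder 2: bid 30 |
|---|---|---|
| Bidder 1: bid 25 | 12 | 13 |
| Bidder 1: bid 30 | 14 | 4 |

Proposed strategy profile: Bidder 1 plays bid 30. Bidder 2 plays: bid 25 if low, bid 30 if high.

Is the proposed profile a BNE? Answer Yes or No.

A profile is a BNE iff every type of every player is best-responding given beliefs about the other side.
Bidder 1 plays bid 30: E[bid 30] = 3/10·(10) + 7/10·(-4) = 1/5; E[bid 25] = 43/10. Not best-responding. ✗
Bidder 2 (valuation low), facing bid 30: bid 25 gives -8, bid 30 gives 11. Proposed bid 25 is not best — profitable deviation exists. ✗
Bidder 2 (valuation high), facing bid 30: bid 25 gives 14, bid 30 gives 4. Proposed bid 30 is not best — profitable deviation exists. ✗

No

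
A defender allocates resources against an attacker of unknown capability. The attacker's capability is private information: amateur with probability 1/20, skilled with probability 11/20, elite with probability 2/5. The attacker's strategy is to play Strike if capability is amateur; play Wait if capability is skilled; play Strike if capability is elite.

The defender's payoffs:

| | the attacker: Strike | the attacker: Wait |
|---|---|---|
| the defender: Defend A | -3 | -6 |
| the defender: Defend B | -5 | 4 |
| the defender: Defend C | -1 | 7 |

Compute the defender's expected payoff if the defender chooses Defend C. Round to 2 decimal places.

3.40

Take the expectation over the attacker's capability, weighting each type's action by its prior probability.
E[Defend C] = 1/20·(-1) + 11/20·7 + 2/5·(-1) = (-1/20) + 77/20 + (-2/5) = 17/5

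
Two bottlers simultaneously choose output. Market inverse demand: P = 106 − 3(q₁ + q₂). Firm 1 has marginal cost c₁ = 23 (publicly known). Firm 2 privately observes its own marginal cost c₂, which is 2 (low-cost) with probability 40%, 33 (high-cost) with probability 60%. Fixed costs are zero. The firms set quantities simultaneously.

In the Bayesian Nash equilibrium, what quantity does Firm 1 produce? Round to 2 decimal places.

Type-c best response for Firm 2: q₂(c) = (106 − c)/6 − q₁/2.
Firm 1 maximizes expected profit; its first-order condition is 106 − 6q₁ − 3E[q₂] − 23 = 0.
Substituting E[q₂] and solving: E[c₂] = 20.6, so q₁ = (106 − 2·23 + 20.6)/9 = 8.95556.

8.96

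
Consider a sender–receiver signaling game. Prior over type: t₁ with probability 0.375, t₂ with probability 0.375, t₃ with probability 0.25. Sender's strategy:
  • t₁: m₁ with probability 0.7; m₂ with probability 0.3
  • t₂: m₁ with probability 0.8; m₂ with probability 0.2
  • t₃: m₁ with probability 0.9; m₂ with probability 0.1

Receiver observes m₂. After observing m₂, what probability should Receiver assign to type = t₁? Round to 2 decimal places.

P(m₂) = 0.375·0.3 + 0.375·0.2 + 0.25·0.1 = 0.2125
P(t₁ | m₂) = (0.375·0.3) / 0.2125 = 0.1125 / 0.2125 = 0.529412

0.53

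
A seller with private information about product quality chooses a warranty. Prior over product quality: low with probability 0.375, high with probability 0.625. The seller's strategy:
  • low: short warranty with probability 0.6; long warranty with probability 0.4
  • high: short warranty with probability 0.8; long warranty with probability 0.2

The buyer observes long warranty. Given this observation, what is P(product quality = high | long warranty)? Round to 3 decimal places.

P(long warranty) = 0.375·0.4 + 0.625·0.2 = 0.275
P(high | long warranty) = (0.625·0.2) / 0.275 = 0.125 / 0.275 = 0.454545

0.455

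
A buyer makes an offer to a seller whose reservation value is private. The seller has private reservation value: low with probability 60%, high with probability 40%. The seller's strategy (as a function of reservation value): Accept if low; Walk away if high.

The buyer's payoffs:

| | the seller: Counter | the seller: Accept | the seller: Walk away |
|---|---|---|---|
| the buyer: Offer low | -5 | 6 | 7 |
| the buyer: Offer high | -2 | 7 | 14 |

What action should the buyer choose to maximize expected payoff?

E[Offer low] = 0.6·(6) + 0.4·(7) = 6.4
E[Offer high] = 0.6·(7) + 0.4·(14) = 9.8
Best response: Offer high (9.8 is the largest).

Offer high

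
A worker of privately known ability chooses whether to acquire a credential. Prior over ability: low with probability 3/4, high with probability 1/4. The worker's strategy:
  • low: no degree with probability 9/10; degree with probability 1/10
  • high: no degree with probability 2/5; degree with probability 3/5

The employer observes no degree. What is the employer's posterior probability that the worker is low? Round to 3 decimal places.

0.871

P(no degree) = (3/4)·(9/10) + (1/4)·(2/5) = 31/40
P(low | no degree) = ((3/4)·(9/10)) / (31/40) = (27/40) / (31/40) = 27/31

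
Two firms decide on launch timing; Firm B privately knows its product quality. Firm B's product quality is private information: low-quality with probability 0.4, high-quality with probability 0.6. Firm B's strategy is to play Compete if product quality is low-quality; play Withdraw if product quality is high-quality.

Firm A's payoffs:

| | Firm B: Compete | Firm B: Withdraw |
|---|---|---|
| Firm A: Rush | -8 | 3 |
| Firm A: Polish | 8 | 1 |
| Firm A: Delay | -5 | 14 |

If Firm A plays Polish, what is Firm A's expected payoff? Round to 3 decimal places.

E[Polish] = 0.4·8 + 0.6·1 = 3.2 + 0.6 = 3.8

3.800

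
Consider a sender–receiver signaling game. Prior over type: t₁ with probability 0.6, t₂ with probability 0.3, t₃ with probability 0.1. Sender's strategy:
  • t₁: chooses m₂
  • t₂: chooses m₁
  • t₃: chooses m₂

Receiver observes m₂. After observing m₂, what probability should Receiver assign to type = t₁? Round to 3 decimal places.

0.857

Apply Bayes' rule using the sender's strategy as the likelihood.
P(m₂) = 0.6·1 + 0.3·0 + 0.1·1 = 0.7
P(t₁ | m₂) = (0.6·1) / 0.7 = 0.6 / 0.7 = 0.857143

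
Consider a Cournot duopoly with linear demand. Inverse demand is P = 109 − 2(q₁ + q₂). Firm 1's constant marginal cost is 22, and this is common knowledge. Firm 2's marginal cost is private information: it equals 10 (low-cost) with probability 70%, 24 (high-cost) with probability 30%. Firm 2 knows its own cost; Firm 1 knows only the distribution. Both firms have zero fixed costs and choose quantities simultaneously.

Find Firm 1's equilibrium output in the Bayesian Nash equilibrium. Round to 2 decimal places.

Firm 2 with cost c maximizes (109 − 2(q₁+q₂) − c)·q₂, giving q₂(c) = (109 − c − 2q₁)/4.
E[c₂] = 0.7·10 + 0.3·24 = 14.2
Firm 1's FOC against E[q₂] yields q₁ = (109 − 2·22 + E[c₂])/6 = (109 − 44 + 14.2)/6 = 13.2.

13.20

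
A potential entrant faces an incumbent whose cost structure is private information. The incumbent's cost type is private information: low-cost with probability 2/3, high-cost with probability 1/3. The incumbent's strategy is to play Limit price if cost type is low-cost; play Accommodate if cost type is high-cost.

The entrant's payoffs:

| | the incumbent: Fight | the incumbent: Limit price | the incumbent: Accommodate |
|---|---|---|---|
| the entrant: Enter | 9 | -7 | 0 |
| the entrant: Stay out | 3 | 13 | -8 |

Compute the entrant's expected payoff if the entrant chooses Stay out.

6

E[Stay out] = 2/3·13 + 1/3·(-8) = 26/3 + (-8/3) = 6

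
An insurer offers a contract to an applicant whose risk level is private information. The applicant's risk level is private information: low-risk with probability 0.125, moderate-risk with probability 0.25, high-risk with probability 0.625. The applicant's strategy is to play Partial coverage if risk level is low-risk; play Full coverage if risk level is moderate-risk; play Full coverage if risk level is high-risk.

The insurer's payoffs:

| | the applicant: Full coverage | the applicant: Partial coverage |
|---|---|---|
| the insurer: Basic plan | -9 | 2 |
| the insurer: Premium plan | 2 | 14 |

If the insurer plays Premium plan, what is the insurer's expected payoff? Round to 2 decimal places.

3.50

E[Premium plan] = 0.125·14 + 0.25·2 + 0.625·2 = 1.75 + 0.5 + 1.25 = 3.5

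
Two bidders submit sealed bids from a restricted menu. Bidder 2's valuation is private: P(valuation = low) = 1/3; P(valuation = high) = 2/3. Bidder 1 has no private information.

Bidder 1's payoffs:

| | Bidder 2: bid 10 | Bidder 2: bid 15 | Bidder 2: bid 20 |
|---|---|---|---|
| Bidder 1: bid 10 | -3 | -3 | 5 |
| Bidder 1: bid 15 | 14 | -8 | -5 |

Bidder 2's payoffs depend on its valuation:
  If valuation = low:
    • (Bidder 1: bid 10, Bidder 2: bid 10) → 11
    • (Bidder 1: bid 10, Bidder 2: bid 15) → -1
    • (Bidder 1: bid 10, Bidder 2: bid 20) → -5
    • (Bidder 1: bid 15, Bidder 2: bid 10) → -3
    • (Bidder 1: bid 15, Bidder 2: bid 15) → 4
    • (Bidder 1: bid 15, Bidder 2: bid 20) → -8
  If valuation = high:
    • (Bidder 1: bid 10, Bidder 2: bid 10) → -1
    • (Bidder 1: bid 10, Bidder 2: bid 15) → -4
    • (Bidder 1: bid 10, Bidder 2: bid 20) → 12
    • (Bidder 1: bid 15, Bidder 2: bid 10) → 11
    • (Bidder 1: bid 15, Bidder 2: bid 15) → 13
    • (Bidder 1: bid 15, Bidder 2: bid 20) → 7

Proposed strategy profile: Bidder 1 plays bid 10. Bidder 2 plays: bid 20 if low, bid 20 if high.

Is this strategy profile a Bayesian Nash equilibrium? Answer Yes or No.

No

Bidder 1 plays bid 10: E[bid 10] = 1/3·(5) + 2/3·(5) = 5; E[bid 15] = -5. Best-responding. ✓
Bidder 2 (valuation low), facing bid 10: bid 10 gives 11, bid 15 gives -1, bid 20 gives -5. Proposed bid 20 is not best — profitable deviation exists. ✗
Bidder 2 (valuation high), facing bid 10: bid 10 gives -1, bid 15 gives -4, bid 20 gives 12. Proposed bid 20 is best. ✓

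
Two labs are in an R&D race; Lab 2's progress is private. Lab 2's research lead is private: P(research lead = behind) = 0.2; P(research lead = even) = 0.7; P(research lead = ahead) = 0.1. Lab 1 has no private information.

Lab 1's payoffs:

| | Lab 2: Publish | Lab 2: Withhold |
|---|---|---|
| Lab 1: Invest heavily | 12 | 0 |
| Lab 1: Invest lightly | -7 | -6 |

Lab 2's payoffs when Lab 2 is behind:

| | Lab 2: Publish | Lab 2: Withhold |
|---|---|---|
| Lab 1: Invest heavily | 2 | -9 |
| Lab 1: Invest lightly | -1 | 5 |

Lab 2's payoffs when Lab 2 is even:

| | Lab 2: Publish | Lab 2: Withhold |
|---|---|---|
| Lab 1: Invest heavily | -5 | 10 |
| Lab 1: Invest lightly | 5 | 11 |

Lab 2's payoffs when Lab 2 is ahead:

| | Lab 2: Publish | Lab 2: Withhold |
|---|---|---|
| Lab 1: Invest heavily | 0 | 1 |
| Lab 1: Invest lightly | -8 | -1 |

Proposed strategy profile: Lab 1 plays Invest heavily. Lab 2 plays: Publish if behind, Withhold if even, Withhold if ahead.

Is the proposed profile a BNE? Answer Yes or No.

A profile is a BNE iff every type of every player is best-responding given beliefs about the other side.
Lab 1 plays Invest heavily: E[Invest heavily] = 0.2·(12) + 0.7·(0) + 0.1·(0) = 2.4; E[Invest lightly] = -6.2. Best-responding. ✓
Lab 2 (research lead behind), facing Invest heavily: Publish gives 2, Withhold gives -9. Proposed Publish is best. ✓
Lab 2 (research lead even), facing Invest heavily: Publish gives -5, Withhold gives 10. Proposed Withhold is best. ✓
Lab 2 (research lead ahead), facing Invest heavily: Publish gives 0, Withhold gives 1. Proposed Withhold is best. ✓

Yes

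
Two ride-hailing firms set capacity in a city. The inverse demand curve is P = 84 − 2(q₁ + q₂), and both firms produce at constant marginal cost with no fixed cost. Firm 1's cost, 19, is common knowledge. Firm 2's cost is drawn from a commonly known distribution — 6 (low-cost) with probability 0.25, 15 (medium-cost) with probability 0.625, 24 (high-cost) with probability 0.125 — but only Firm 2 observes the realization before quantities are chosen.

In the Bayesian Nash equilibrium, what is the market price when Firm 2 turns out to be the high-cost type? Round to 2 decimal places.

Each type of Firm 2 best-responds to q₁; Firm 1 best-responds to the expected q₂ over Firm 2's types.
Firm 2 with cost c maximizes (84 − 2(q₁+q₂) − c)·q₂, giving q₂(c) = (84 − c − 2q₁)/4.
E[c₂] = 0.25·6 + 0.625·15 + 0.125·24 = 13.875
Firm 1's FOC against E[q₂] yields q₁ = (84 − 2·19 + E[c₂])/6 = (84 − 38 + 13.875)/6 = 9.97917.
q₂(high-cost) = 10.0104, so P = 84 − 2·(9.97917 + 10.0104) = 44.0208.

44.02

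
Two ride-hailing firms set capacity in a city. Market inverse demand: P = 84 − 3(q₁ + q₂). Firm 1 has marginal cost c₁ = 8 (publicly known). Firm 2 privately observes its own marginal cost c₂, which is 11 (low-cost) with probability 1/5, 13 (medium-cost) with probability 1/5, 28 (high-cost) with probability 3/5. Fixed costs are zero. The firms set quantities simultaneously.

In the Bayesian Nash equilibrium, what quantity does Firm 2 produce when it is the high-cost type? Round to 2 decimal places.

4.36

Firm 2 with cost c maximizes (84 − 3(q₁+q₂) − c)·q₂, giving q₂(c) = (84 − c − 3q₁)/6.
E[c₂] = 1/5·11 + 1/5·13 + 3/5·28 = 21.6
Firm 1's FOC against E[q₂] yields q₁ = (84 − 2·8 + E[c₂])/9 = (84 − 16 + 21.6)/9 = 9.95556.
q₂(high-cost) = (84 − 28 − 3·9.95556)/6 = 4.35556.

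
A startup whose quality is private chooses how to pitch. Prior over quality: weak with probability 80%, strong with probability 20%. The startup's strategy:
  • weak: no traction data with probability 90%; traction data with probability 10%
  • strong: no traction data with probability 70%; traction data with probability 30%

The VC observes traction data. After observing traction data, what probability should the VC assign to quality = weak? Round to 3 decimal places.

Apply Bayes' rule using the sender's strategy as the likelihood.
P(traction data) = 0.8·0.1 + 0.2·0.3 = 0.14
P(weak | traction data) = (0.8·0.1) / 0.14 = 0.08 / 0.14 = 0.571429

0.571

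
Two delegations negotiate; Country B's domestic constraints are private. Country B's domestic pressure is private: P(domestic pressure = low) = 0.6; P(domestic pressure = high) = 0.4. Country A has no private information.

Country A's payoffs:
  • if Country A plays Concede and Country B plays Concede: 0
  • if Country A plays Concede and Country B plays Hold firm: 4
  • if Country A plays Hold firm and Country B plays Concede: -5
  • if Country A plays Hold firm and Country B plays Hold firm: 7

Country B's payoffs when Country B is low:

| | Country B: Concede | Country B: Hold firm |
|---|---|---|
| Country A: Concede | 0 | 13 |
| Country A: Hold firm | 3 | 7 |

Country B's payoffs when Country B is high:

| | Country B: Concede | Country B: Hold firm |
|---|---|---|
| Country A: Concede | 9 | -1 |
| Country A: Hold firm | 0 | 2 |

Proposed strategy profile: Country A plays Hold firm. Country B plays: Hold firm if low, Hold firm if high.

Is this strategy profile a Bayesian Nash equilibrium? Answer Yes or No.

Yes

Country A plays Hold firm: E[Hold firm] = 0.6·(7) + 0.4·(7) = 7; E[Concede] = 4. Best-responding. ✓
Country B (domestic pressure low), facing Hold firm: Concede gives 3, Hold firm gives 7. Proposed Hold firm is best. ✓
Country B (domestic pressure high), facing Hold firm: Concede gives 0, Hold firm gives 2. Proposed Hold firm is best. ✓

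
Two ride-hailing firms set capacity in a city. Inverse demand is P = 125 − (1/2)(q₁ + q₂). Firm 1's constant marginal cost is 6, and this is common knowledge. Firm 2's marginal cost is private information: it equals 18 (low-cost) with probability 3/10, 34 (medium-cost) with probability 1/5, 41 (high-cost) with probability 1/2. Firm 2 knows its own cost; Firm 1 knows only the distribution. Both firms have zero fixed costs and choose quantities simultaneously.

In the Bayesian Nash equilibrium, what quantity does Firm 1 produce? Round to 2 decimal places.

97.13

Type-c best response for Firm 2: q₂(c) = (125 − c) − q₁/2.
Firm 1 maximizes expected profit; its first-order condition is 125 − q₁ − (1/2)E[q₂] − 6 = 0.
Substituting E[q₂] and solving: E[c₂] = 32.7, so q₁ = (125 − 2·6 + 32.7)/(3/2) = 97.1333.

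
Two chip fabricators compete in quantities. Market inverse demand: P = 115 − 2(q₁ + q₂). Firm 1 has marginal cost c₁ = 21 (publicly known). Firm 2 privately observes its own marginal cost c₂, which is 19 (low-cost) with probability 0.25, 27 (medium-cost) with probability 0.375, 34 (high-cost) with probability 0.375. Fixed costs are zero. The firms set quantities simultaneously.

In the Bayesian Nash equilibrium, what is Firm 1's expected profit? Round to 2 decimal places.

Type-c best response for Firm 2: q₂(c) = (115 − c)/4 − q₁/2.
Firm 1 maximizes expected profit; its first-order condition is 115 − 4q₁ − 2E[q₂] − 21 = 0.
Substituting E[q₂] and solving: E[c₂] = 27.625, so q₁ = (115 − 2·21 + 27.625)/6 = 16.7708.
E[P] = 115 − 2·(q₁ + E[q₂]) = 54.5417; Firm 1's expected profit = (E[P] − 21)·q₁ = (54.5417 − 21)·16.7708 = 562.522.

562.52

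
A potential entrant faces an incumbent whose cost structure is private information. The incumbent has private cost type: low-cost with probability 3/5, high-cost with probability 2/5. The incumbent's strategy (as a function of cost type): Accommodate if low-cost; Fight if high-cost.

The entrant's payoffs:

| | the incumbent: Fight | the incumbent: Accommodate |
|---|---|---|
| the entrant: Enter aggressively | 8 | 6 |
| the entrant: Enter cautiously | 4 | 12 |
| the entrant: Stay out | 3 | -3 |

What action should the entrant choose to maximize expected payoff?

E[Enter aggressively] = 3/5·(6) + 2/5·(8) = 34/5
E[Enter cautiously] = 3/5·(12) + 2/5·(4) = 44/5
E[Stay out] = 3/5·(-3) + 2/5·(3) = -3/5
Best response: Enter cautiously (44/5 is the largest).

Enter cautiously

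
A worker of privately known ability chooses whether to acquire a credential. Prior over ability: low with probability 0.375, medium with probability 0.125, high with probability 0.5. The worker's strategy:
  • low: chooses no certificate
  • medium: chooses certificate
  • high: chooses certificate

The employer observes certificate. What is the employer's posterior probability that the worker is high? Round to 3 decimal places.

0.800

P(certificate) = 0.375·0 + 0.125·1 + 0.5·1 = 0.625
P(high | certificate) = (0.5·1) / 0.625 = 0.5 / 0.625 = 0.8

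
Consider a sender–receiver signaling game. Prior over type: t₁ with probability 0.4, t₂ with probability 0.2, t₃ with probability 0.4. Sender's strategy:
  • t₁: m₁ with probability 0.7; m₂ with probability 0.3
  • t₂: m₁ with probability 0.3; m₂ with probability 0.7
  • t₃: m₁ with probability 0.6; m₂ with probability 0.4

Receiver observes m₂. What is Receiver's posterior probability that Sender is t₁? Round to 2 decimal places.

0.29

P(m₂) = 0.4·0.3 + 0.2·0.7 + 0.4·0.4 = 0.42
P(t₁ | m₂) = (0.4·0.3) / 0.42 = 0.12 / 0.42 = 0.285714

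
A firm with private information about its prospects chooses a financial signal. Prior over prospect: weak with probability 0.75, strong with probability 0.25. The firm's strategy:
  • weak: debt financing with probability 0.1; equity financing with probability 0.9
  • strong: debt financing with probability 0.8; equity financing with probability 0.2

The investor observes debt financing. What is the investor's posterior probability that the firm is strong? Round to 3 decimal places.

Apply Bayes' rule using the sender's strategy as the likelihood.
P(debt financing) = 0.75·0.1 + 0.25·0.8 = 0.275
P(strong | debt financing) = (0.25·0.8) / 0.275 = 0.2 / 0.275 = 0.727273

0.727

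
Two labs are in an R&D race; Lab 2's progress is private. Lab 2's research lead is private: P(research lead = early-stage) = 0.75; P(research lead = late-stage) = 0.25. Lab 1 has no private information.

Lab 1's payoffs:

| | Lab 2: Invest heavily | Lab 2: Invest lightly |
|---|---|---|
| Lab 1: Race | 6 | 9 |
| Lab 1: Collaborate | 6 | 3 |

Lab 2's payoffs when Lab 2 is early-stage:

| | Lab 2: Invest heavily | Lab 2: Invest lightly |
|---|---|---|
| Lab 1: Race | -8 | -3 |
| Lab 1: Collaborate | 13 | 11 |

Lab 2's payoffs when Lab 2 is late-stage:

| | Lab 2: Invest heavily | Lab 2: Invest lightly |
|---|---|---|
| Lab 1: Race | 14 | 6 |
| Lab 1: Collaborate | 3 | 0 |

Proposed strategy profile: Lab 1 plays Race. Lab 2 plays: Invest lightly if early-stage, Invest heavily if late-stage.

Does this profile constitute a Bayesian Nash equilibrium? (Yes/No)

Yes

A profile is a BNE iff every type of every player is best-responding given beliefs about the other side.
Lab 1 plays Race: E[Race] = 0.75·(9) + 0.25·(6) = 8.25; E[Collaborate] = 3.75. Best-responding. ✓
Lab 2 (research lead early-stage), facing Race: Invest heavily gives -8, Invest lightly gives -3. Proposed Invest lightly is best. ✓
Lab 2 (research lead late-stage), facing Race: Invest heavily gives 14, Invest lightly gives 6. Proposed Invest heavily is best. ✓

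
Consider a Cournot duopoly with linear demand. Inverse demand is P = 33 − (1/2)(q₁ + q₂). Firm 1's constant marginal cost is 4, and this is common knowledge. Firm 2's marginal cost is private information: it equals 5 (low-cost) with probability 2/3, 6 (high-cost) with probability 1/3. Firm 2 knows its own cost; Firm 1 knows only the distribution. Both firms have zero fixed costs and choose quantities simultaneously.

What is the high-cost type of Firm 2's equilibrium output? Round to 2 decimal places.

16.89

Firm 2 with cost c maximizes (33 − (1/2)(q₁+q₂) − c)·q₂, giving q₂(c) = (33 − c − (1/2)q₁).
E[c₂] = 2/3·5 + 1/3·6 = 5.33333
Firm 1's FOC against E[q₂] yields q₁ = (33 − 2·4 + E[c₂])/(3/2) = (33 − 8 + 5.33333)/(3/2) = 20.2222.
q₂(high-cost) = (33 − 6 − (1/2)·20.2222) = 16.8889.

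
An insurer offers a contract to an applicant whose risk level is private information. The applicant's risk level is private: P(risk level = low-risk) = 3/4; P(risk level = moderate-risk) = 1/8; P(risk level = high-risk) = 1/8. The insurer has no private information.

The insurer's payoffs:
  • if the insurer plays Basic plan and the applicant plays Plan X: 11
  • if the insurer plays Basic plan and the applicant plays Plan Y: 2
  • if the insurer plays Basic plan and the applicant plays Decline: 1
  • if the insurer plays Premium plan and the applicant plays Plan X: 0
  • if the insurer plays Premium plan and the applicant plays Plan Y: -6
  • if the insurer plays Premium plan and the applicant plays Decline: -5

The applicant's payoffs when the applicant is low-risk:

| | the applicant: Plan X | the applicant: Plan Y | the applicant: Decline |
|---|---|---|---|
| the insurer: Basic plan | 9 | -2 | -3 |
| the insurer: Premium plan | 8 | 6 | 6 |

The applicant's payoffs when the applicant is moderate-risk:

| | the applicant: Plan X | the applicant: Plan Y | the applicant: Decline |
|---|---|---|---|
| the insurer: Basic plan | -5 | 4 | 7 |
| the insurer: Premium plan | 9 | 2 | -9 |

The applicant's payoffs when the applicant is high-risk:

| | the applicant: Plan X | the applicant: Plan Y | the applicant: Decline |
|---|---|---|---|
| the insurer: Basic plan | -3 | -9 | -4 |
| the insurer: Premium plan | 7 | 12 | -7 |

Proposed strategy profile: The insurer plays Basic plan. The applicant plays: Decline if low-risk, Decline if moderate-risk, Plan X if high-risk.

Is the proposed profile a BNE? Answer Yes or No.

A profile is a BNE iff every type of every player is best-responding given beliefs about the other side.
The insurer plays Basic plan: E[Basic plan] = 3/4·(1) + 1/8·(1) + 1/8·(11) = 9/4; E[Premium plan] = -35/8. Best-responding. ✓
The applicant (risk level low-risk), facing Basic plan: Plan X gives 9, Plan Y gives -2, Decline gives -3. Proposed Decline is not best — profitable deviation exists. ✗
The applicant (risk level moderate-risk), facing Basic plan: Plan X gives -5, Plan Y gives 4, Decline gives 7. Proposed Decline is best. ✓
The applicant (risk level high-risk), facing Basic plan: Plan X gives -3, Plan Y gives -9, Decline gives -4. Proposed Plan X is best. ✓

No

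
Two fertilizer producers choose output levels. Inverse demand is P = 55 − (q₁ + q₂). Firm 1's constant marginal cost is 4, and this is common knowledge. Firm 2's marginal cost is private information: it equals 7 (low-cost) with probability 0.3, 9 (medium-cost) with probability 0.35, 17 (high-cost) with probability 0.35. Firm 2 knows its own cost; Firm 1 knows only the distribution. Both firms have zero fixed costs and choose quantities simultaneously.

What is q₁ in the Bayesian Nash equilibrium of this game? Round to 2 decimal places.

Type-c best response for Firm 2: q₂(c) = (55 − c)/2 − q₁/2.
Firm 1 maximizes expected profit; its first-order condition is 55 − 2q₁ − E[q₂] − 4 = 0.
Substituting E[q₂] and solving: E[c₂] = 11.2, so q₁ = (55 − 2·4 + 11.2)/3 = 19.4.

19.40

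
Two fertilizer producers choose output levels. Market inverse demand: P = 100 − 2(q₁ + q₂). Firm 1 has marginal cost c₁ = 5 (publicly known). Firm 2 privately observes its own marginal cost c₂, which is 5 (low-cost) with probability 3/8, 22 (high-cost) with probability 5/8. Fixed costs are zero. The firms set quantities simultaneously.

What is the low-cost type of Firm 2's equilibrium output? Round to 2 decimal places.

14.95

Type-c best response for Firm 2: q₂(c) = (100 − c)/4 − q₁/2.
Firm 1 maximizes expected profit; its first-order condition is 100 − 4q₁ − 2E[q₂] − 5 = 0.
Substituting E[q₂] and solving: E[c₂] = 15.625, so q₁ = (100 − 2·5 + 15.625)/6 = 17.6042.
q₂(low-cost) = (100 − 5 − 2·17.6042)/4 = 14.9479.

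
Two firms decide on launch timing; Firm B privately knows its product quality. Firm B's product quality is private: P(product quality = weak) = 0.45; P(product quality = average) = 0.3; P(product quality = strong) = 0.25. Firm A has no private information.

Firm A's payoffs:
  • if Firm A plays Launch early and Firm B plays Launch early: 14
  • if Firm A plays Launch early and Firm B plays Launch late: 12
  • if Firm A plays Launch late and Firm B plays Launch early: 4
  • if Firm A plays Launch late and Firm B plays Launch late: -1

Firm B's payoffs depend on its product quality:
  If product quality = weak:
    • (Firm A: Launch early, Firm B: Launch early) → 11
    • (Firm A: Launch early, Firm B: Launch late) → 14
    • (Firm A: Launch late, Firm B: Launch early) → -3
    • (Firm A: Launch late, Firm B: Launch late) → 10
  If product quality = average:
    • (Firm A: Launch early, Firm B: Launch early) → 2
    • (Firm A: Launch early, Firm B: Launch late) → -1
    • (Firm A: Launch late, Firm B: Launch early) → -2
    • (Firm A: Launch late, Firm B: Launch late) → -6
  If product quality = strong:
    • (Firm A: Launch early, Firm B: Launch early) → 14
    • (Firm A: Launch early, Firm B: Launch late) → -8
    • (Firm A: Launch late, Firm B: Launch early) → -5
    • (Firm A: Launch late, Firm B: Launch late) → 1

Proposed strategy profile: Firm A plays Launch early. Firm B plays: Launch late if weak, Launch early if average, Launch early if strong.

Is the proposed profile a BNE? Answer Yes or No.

Firm A plays Launch early: E[Launch early] = 0.45·(12) + 0.3·(14) + 0.25·(14) = 13.1; E[Launch late] = 1.75. Best-responding. ✓
Firm B (product quality weak), facing Launch early: Launch early gives 11, Launch late gives 14. Proposed Launch late is best. ✓
Firm B (product quality average), facing Launch early: Launch early gives 2, Launch late gives -1. Proposed Launch early is best. ✓
Firm B (product quality strong), facing Launch early: Launch early gives 14, Launch late gives -8. Proposed Launch early is best. ✓

Yes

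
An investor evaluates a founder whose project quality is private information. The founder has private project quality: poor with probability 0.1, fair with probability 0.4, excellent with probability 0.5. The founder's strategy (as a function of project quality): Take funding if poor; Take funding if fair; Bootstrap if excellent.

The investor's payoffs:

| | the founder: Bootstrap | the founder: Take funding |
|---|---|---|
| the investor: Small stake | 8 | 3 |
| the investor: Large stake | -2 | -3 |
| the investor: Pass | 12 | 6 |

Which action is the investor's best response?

Pass

E[Small stake] = 0.1·(3) + 0.4·(3) + 0.5·(8) = 5.5
E[Large stake] = 0.1·(-3) + 0.4·(-3) + 0.5·(-2) = -2.5
E[Pass] = 0.1·(6) + 0.4·(6) + 0.5·(12) = 9
Best response: Pass (9 is the largest).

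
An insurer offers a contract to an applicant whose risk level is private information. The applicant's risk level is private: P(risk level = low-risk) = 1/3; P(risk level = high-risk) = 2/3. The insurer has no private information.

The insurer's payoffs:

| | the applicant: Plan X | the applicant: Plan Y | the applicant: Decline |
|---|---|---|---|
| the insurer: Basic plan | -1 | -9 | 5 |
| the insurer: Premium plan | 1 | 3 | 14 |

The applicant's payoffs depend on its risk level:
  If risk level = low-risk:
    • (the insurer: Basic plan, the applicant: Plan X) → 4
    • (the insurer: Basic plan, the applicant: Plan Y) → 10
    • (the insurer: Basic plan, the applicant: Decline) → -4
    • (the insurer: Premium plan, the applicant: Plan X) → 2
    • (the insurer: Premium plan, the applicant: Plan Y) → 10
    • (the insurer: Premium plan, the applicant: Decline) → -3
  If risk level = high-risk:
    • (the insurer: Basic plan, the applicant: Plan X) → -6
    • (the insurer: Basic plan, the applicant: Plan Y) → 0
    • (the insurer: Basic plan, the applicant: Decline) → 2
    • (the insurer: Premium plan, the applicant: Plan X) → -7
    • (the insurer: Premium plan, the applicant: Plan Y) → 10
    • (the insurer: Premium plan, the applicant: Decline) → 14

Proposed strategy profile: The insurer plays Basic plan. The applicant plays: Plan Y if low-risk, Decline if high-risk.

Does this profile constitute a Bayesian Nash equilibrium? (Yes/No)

No

The insurer plays Basic plan: E[Basic plan] = 1/3·(-9) + 2/3·(5) = 1/3; E[Premium plan] = 31/3. Not best-responding. ✗
The applicant (risk level low-risk), facing Basic plan: Plan X gives 4, Plan Y gives 10, Decline gives -4. Proposed Plan Y is best. ✓
The applicant (risk level high-risk), facing Basic plan: Plan X gives -6, Plan Y gives 0, Decline gives 2. Proposed Decline is best. ✓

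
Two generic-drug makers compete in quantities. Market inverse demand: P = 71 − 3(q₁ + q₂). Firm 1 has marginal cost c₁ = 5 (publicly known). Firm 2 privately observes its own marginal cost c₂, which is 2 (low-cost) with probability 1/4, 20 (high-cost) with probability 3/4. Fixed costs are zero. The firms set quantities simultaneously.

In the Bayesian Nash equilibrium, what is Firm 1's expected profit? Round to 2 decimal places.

Each type of Firm 2 best-responds to q₁; Firm 1 best-responds to the expected q₂ over Firm 2's types.
Firm 2 with cost c maximizes (71 − 3(q₁+q₂) − c)·q₂, giving q₂(c) = (71 − c − 3q₁)/6.
E[c₂] = 1/4·2 + 3/4·20 = 15.5
Firm 1's FOC against E[q₂] yields q₁ = (71 − 2·5 + E[c₂])/9 = (71 − 10 + 15.5)/9 = 8.5.
E[P] = 71 − 3·(q₁ + E[q₂]) = 30.5; Firm 1's expected profit = (E[P] − 5)·q₁ = (30.5 − 5)·8.5 = 216.75.

216.75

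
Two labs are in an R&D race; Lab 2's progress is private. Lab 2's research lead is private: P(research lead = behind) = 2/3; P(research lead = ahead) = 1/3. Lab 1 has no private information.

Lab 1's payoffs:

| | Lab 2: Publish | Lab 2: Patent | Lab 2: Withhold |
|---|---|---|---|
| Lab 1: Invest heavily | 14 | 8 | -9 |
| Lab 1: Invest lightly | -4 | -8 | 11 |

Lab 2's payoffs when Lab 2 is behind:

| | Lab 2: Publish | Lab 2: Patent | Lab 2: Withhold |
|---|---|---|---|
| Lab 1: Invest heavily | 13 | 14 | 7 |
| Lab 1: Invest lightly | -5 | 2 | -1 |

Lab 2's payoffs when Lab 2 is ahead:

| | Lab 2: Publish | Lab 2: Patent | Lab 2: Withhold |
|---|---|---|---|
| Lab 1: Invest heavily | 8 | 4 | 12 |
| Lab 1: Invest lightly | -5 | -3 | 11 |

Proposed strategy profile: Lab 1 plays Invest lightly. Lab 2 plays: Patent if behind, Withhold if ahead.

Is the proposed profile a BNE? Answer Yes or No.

Lab 1 plays Invest lightly: E[Invest lightly] = 2/3·(-8) + 1/3·(11) = -5/3; E[Invest heavily] = 7/3. Not best-responding. ✗
Lab 2 (research lead behind), facing Invest lightly: Publish gives -5, Patent gives 2, Withhold gives -1. Proposed Patent is best. ✓
Lab 2 (research lead ahead), facing Invest lightly: Publish gives -5, Patent gives -3, Withhold gives 11. Proposed Withhold is best. ✓

No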